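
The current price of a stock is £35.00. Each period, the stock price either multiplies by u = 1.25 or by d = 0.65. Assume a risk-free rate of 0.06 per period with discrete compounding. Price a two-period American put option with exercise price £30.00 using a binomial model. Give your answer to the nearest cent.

Risk-neutral probability p = (1 + 0.06 − 0.65)/(1.25 − 0.65) = 0.4100/0.6000 = 0.6833
Terminal stock prices: S_uu = 54.69, S_ud = 28.44, S_dd = 14.79
Terminal payoffs (K − S): max(-24.69, 0) = 0, max(1.562, 0) = 1.562, max(15.21, 0) = 15.21
Node u (S = 43.75): continuation = 1/1.06·[0.6833·0.0000 + 0.3167·1.5625] = 0.4668; exercise value = 0.0000 ≤ continuation, so V_u = 0.4668
Node d (S = 22.75): continuation = 1/1.06·[0.6833·1.5625 + 0.3167·15.2125] = 5.5519; exercise value = 7.2500 > continuation, so V_d = 7.2500 (exercise)
Node 0 (S = 35): continuation = 1/1.06·[0.6833·0.4668 + 0.3167·7.2500] = 2.4668; exercise value = 0.0000 ≤ continuation, so V_0 = 2.4668

£2.47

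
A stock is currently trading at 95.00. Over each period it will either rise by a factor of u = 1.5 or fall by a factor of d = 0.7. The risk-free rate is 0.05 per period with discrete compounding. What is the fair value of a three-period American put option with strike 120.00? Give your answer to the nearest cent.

Risk-neutral probability p = (1 + 0.05 − 0.7)/(1.5 − 0.7) = 0.3500/0.8000 = 0.4375
Terminal stock prices: S_uuu = 320.6, S_uud = 149.6, S_udd = 69.82, S_ddd = 32.58
Terminal payoffs (K − S): max(-200.6, 0) = 0, max(-29.62, 0) = 0, max(50.18, 0) = 50.18, max(87.42, 0) = 87.42
Node uu (S = 213.8): continuation = 1/1.05·[0.4375·0.0000 + 0.5625·0.0000] = 0.0000; exercise value = 0.0000 ≤ continuation, so V_uu = 0.0000
Node ud (S = 99.75): continuation = 1/1.05·[0.4375·0.0000 + 0.5625·50.1750] = 26.8795; exercise value = 20.2500 ≤ continuation, so V_ud = 26.8795
Node dd (S = 46.55): continuation = 1/1.05·[0.4375·50.1750 + 0.5625·87.4150] = 67.7357; exercise value = 73.4500 > continuation, so V_dd = 73.4500 (exercise)
Node u (S = 142.5): continuation = 1/1.05·[0.4375·0.0000 + 0.5625·26.8795] = 14.3997; exercise value = 0.0000 ≤ continuation, so V_u = 14.3997
Node d (S = 66.5): continuation = 1/1.05·[0.4375·26.8795 + 0.5625·73.4500] = 50.5480; exercise value = 53.5000 > continuation, so V_d = 53.5000 (exercise)
Node 0 (S = 95): continuation = 1/1.05·[0.4375·14.3997 + 0.5625·53.5000] = 34.6606; exercise value = 25.0000 ≤ continuation, so V_0 = 34.6606

34.66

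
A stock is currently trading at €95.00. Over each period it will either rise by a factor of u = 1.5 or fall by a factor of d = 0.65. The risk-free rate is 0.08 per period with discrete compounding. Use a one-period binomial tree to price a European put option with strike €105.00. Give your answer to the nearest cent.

€19.79

Risk-neutral probability p = (1 + 0.08 − 0.65)/(1.5 − 0.65) = 0.4300/0.8500 = 0.5059
Terminal stock prices: S_u = 142.5, S_d = 61.75
Terminal payoffs (K − S): max(-37.5, 0) = 0, max(43.25, 0) = 43.25
Node 0 (S = 95): V_0 = 1/1.08·[0.5059·0.0000 + 0.4941·43.2500] = 19.7876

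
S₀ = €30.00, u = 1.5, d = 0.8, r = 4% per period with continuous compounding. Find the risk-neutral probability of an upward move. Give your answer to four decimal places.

p = 0.3440

Risk-neutral probability p = (e^0.04 − 0.8)/(1.5 − 0.8) = 0.2408/0.7000 = 0.3440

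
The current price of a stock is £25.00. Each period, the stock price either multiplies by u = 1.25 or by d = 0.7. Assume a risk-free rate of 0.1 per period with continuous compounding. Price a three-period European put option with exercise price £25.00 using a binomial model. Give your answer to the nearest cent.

Risk-neutral probability p = (e^0.1 − 0.7)/(1.25 − 0.7) = 0.4052/0.5500 = 0.7367
Terminal stock prices: S_uuu = 48.83, S_uud = 27.34, S_udd = 15.31, S_ddd = 8.575
Terminal payoffs (K − S): max(-23.83, 0) = 0, max(-2.344, 0) = 0, max(9.688, 0) = 9.688, max(16.43, 0) = 16.43
Node uu (S = 39.06): V_uu = e^(−0.1)·[0.7367·0.0000 + 0.2633·0.0000] = 0.0000
Node ud (S = 21.88): V_ud = e^(−0.1)·[0.7367·0.0000 + 0.2633·9.6875] = 2.3082
Node dd (S = 12.25): V_dd = e^(−0.1)·[0.7367·9.6875 + 0.2633·16.4250] = 10.3709
Node u (S = 31.25): V_u = e^(−0.1)·[0.7367·0.0000 + 0.2633·2.3082] = 0.5500
Node d (S = 17.5): V_d = e^(−0.1)·[0.7367·2.3082 + 0.2633·10.3709] = 4.0096
Node 0 (S = 25): V_0 = e^(−0.1)·[0.7367·0.5500 + 0.2633·4.0096] = 1.3220

£1.32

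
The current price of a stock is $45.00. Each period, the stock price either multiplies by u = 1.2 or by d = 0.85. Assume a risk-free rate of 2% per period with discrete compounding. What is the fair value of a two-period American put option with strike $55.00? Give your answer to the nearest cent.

$10.63

Risk-neutral probability p = (1 + 0.02 − 0.85)/(1.2 − 0.85) = 0.1700/0.3500 = 0.4857
Terminal stock prices: S_uu = 64.8, S_ud = 45.9, S_dd = 32.51
Terminal payoffs (K − S): max(-9.8, 0) = 0, max(9.1, 0) = 9.1, max(22.49, 0) = 22.49
Node u (S = 54): continuation = 1/1.02·[0.4857·0.0000 + 0.5143·9.1000] = 4.5882; exercise value = 1.0000 ≤ continuation, so V_u = 4.5882
Node d (S = 38.25): continuation = 1/1.02·[0.4857·9.1000 + 0.5143·22.4875] = 15.6716; exercise value = 16.7500 > continuation, so V_d = 16.7500 (exercise)
Node 0 (S = 45): continuation = 1/1.02·[0.4857·4.5882 + 0.5143·16.7500] = 10.6303; exercise value = 10.0000 ≤ continuation, so V_0 = 10.6303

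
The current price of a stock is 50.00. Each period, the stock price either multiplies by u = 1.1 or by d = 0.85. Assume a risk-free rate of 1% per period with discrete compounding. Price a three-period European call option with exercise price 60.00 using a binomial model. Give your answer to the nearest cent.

Risk-neutral probability p = (1 + 0.01 − 0.85)/(1.1 − 0.85) = 0.1600/0.2500 = 0.6400
Terminal stock prices: S_uuu = 66.55, S_uud = 51.43, S_udd = 39.74, S_ddd = 30.71
Terminal payoffs (S − K): max(6.55, 0) = 6.55, max(-8.575, 0) = 0, max(-20.26, 0) = 0, max(-29.29, 0) = 0
Node uu (S = 60.5): V_uu = 1/1.01·[0.6400·6.5500 + 0.3600·0.0000] = 4.1505
Node ud (S = 46.75): V_ud = 1/1.01·[0.6400·0.0000 + 0.3600·0.0000] = 0.0000
Node dd (S = 36.12): V_dd = 1/1.01·[0.6400·0.0000 + 0.3600·0.0000] = 0.0000
Node u (S = 55): V_u = 1/1.01·[0.6400·4.1505 + 0.3600·0.0000] = 2.6300
Node d (S = 42.5): V_d = 1/1.01·[0.6400·0.0000 + 0.3600·0.0000] = 0.0000
Node 0 (S = 50): V_0 = 1/1.01·[0.6400·2.6300 + 0.3600·0.0000] = 1.6665

1.67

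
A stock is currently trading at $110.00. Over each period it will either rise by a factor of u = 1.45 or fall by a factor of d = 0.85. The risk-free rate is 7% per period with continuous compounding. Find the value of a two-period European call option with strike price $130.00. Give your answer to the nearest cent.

$14.37

Risk-neutral probability p = (e^0.07 − 0.85)/(1.45 − 0.85) = 0.2225/0.6000 = 0.3708
Terminal stock prices: S_uu = 231.3, S_ud = 135.6, S_dd = 79.47
Terminal payoffs (S − K): max(101.3, 0) = 101.3, max(5.575, 0) = 5.575, max(-50.53, 0) = 0
Node u (S = 159.5): V_u = e^(−0.07)·[0.3708·101.2750 + 0.6292·5.5750] = 38.2888
Node d (S = 93.5): V_d = e^(−0.07)·[0.3708·5.5750 + 0.6292·0.0000] = 1.9277
Node 0 (S = 110): V_0 = e^(−0.07)·[0.3708·38.2888 + 0.6292·1.9277] = 14.3702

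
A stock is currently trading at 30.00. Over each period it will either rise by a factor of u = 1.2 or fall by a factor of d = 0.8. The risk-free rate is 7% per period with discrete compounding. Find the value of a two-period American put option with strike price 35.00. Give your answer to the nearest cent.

5.00

Risk-neutral probability p = (1 + 0.07 − 0.8)/(1.2 − 0.8) = 0.2700/0.4000 = 0.6750
Terminal stock prices: S_uu = 43.2, S_ud = 28.8, S_dd = 19.2
Terminal payoffs (K − S): max(-8.2, 0) = 0, max(6.2, 0) = 6.2, max(15.8, 0) = 15.8
Node u (S = 36): continuation = 1/1.07·[0.6750·0.0000 + 0.3250·6.2000] = 1.8832; exercise value = 0.0000 ≤ continuation, so V_u = 1.8832
Node d (S = 24): continuation = 1/1.07·[0.6750·6.2000 + 0.3250·15.8000] = 8.7103; exercise value = 11.0000 > continuation, so V_d = 11.0000 (exercise)
Node 0 (S = 30): continuation = 1/1.07·[0.6750·1.8832 + 0.3250·11.0000] = 4.5291; exercise value = 5.0000 > continuation, so V_0 = 5.0000 (exercise)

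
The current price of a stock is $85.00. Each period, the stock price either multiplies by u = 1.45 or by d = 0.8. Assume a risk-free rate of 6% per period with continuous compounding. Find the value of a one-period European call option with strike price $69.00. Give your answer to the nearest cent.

$20.58

Risk-neutral probability p = (e^0.06 − 0.8)/(1.45 − 0.8) = 0.2618/0.6500 = 0.4028
Terminal stock prices: S_u = 123.2, S_d = 68
Terminal payoffs (S − K): max(54.25, 0) = 54.25, max(-1, 0) = 0
Node 0 (S = 85): V_0 = e^(−0.06)·[0.4028·54.2500 + 0.5972·0.0000] = 20.5806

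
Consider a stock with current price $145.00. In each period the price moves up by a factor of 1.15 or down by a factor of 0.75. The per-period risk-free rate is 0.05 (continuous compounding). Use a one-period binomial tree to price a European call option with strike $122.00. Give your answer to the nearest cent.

$32.06

Risk-neutral probability p = (e^0.05 − 0.75)/(1.15 − 0.75) = 0.3013/0.4000 = 0.7532
Terminal stock prices: S_u = 166.8, S_d = 108.8
Terminal payoffs (S − K): max(44.75, 0) = 44.75, max(-13.25, 0) = 0
Node 0 (S = 145): V_0 = e^(−0.05)·[0.7532·44.7500 + 0.2468·0.0000] = 32.0609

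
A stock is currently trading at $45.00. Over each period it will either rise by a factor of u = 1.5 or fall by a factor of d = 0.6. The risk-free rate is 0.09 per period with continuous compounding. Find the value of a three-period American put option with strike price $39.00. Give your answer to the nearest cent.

Risk-neutral probability p = (e^0.09 − 0.6)/(1.5 − 0.6) = 0.4942/0.9000 = 0.5491
Terminal stock prices: S_uuu = 151.9, S_uud = 60.75, S_udd = 24.3, S_ddd = 9.72
Terminal payoffs (K − S): max(-112.9, 0) = 0, max(-21.75, 0) = 0, max(14.7, 0) = 14.7, max(29.28, 0) = 29.28
Node uu (S = 101.2): continuation = e^(−0.09)·[0.5491·0.0000 + 0.4509·0.0000] = 0.0000; exercise value = 0.0000 ≤ continuation, so V_uu = 0.0000
Node ud (S = 40.5): continuation = e^(−0.09)·[0.5491·0.0000 + 0.4509·14.7000] = 6.0580; exercise value = 0.0000 ≤ continuation, so V_ud = 6.0580
Node dd (S = 16.2): continuation = e^(−0.09)·[0.5491·14.7000 + 0.4509·29.2800] = 19.4433; exercise value = 22.8000 > continuation, so V_dd = 22.8000 (exercise)
Node u (S = 67.5): continuation = e^(−0.09)·[0.5491·0.0000 + 0.4509·6.0580] = 2.4965; exercise value = 0.0000 ≤ continuation, so V_u = 2.4965
Node d (S = 27): continuation = e^(−0.09)·[0.5491·6.0580 + 0.4509·22.8000] = 12.4361; exercise value = 12.0000 ≤ continuation, so V_d = 12.4361
Node 0 (S = 45): continuation = e^(−0.09)·[0.5491·2.4965 + 0.4509·12.4361] = 6.3778; exercise value = 0.0000 ≤ continuation, so V_0 = 6.3778

$6.38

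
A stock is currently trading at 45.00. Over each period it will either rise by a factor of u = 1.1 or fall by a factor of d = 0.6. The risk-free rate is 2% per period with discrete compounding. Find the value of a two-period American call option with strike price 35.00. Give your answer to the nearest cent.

Risk-neutral probability p = (1 + 0.02 − 0.6)/(1.1 − 0.6) = 0.4200/0.5000 = 0.8400
Terminal stock prices: S_uu = 54.45, S_ud = 29.7, S_dd = 16.2
Terminal payoffs (S − K): max(19.45, 0) = 19.45, max(-5.3, 0) = 0, max(-18.8, 0) = 0
Node u (S = 49.5): continuation = 1/1.02·[0.8400·19.4500 + 0.1600·0.0000] = 16.0176; exercise value = 14.5000 ≤ continuation, so V_u = 16.0176
Node d (S = 27): continuation = 1/1.02·[0.8400·0.0000 + 0.1600·0.0000] = 0.0000; exercise value = 0.0000 ≤ continuation, so V_d = 0.0000
Node 0 (S = 45): continuation = 1/1.02·[0.8400·16.0176 + 0.1600·0.0000] = 13.1910; exercise value = 10.0000 ≤ continuation, so V_0 = 13.1910

13.19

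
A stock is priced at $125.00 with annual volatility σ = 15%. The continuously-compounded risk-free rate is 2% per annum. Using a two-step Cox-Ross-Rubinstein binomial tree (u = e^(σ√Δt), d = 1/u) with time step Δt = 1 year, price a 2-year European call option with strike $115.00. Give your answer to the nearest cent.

$19.27

CRR parameters: u = e^(σ√Δt) = e^(0.15·√1) = 1.1618, d = 1/u = 0.8607
Per-period rate: rΔt = 0.02·1 = 0.02, so R = e^0.02 = 1.0202
Risk-neutral probability p = (e^0.02 − 0.8607)/(1.1618 − 0.8607) = 0.1595/0.3011 = 0.5297
Terminal stock prices: S_uu = 168.7, S_ud = 125, S_dd = 92.6
Terminal payoffs (S − K): max(53.73, 0) = 53.73, max(10, 0) = 10, max(-22.4, 0) = 0
Node u (S = 145.2): V_u = e^(−0.02)·[0.5297·53.7324 + 0.4703·10.0000] = 32.5064
Node d (S = 107.6): V_d = e^(−0.02)·[0.5297·10.0000 + 0.4703·0.0000] = 5.1917
Node 0 (S = 125): V_0 = e^(−0.02)·[0.5297·32.5064 + 0.4703·5.1917] = 19.2698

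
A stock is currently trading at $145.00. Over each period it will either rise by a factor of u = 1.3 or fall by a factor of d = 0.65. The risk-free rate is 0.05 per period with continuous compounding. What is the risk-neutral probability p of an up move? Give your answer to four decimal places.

Risk-neutral probability p = (e^0.05 − 0.65)/(1.3 − 0.65) = 0.4013/0.6500 = 0.6173

p = 0.6173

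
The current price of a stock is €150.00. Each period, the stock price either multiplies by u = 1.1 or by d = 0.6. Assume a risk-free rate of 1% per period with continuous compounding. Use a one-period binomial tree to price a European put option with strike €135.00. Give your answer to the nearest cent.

€8.01

Risk-neutral probability p = (e^0.01 − 0.6)/(1.1 − 0.6) = 0.4101/0.5000 = 0.8201
Terminal stock prices: S_u = 165, S_d = 90
Terminal payoffs (K − S): max(-30, 0) = 0, max(45, 0) = 45
Node 0 (S = 150): V_0 = e^(−0.01)·[0.8201·0.0000 + 0.1799·45.0000] = 8.0149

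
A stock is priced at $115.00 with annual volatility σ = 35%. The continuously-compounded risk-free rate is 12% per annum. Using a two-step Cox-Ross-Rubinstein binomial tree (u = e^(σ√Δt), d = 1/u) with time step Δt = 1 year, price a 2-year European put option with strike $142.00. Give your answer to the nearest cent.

$21.39

CRR parameters: u = e^(σ√Δt) = e^(0.35·√1) = 1.4191, d = 1/u = 0.7047
Per-period rate: rΔt = 0.12·1 = 0.12, so R = e^0.12 = 1.1275
Risk-neutral probability p = (e^0.12 − 0.7047)/(1.4191 − 0.7047) = 0.4228/0.7144 = 0.5919
Terminal stock prices: S_uu = 231.6, S_ud = 115, S_dd = 57.11
Terminal payoffs (K − S): max(-89.58, 0) = 0, max(27, 0) = 27, max(84.89, 0) = 84.89
Node u (S = 163.2): V_u = e^(−0.12)·[0.5919·0.0000 + 0.4081·27.0000] = 9.7738
Node d (S = 81.04): V_d = e^(−0.12)·[0.5919·27.0000 + 0.4081·84.8927] = 44.9036
Node 0 (S = 115): V_0 = e^(−0.12)·[0.5919·9.7738 + 0.4081·44.9036] = 21.3853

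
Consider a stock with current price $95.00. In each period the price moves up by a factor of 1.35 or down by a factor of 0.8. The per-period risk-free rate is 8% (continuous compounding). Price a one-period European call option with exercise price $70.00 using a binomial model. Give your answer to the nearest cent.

Risk-neutral probability p = (e^0.08 − 0.8)/(1.35 − 0.8) = 0.2833/0.5500 = 0.5151
Terminal stock prices: S_u = 128.2, S_d = 76
Terminal payoffs (S − K): max(58.25, 0) = 58.25, max(6, 0) = 6
Node 0 (S = 95): V_0 = e^(−0.08)·[0.5151·58.2500 + 0.4849·6.0000] = 30.3819

$30.38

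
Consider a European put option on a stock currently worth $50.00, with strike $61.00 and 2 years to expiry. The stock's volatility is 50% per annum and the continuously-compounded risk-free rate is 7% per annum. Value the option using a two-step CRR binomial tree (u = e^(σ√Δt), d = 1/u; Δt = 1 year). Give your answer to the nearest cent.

$16.05

CRR parameters: u = e^(σ√Δt) = e^(0.5·√1) = 1.6487, d = 1/u = 0.6065
Per-period rate: rΔt = 0.07·1 = 0.07, so R = e^0.07 = 1.0725
Risk-neutral probability p = (e^0.07 − 0.6065)/(1.6487 − 0.6065) = 0.4660/1.0422 = 0.4471
Terminal stock prices: S_uu = 135.9, S_ud = 50, S_dd = 18.39
Terminal payoffs (K − S): max(-74.91, 0) = 0, max(11, 0) = 11, max(42.61, 0) = 42.61
Node u (S = 82.44): V_u = e^(−0.07)·[0.4471·0.0000 + 0.5529·11.0000] = 5.6706
Node d (S = 30.33): V_d = e^(−0.07)·[0.4471·11.0000 + 0.5529·42.6060] = 26.5495
Node 0 (S = 50): V_0 = e^(−0.07)·[0.4471·5.6706 + 0.5529·26.5495] = 16.0505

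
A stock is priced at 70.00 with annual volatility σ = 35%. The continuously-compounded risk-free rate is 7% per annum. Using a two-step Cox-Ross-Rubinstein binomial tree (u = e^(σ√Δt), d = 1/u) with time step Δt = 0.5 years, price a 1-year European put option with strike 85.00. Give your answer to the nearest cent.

16.48

CRR parameters: u = e^(σ√Δt) = e^(0.35·√0.5) = 1.2808, d = 1/u = 0.7808
Per-period rate: rΔt = 0.07·0.5 = 0.035, so R = e^0.035 = 1.0356
Risk-neutral probability p = (e^0.035 − 0.7808)/(1.2808 − 0.7808) = 0.2549/0.5000 = 0.5097
Terminal stock prices: S_uu = 114.8, S_ud = 70, S_dd = 42.67
Terminal payoffs (K − S): max(-29.83, 0) = 0, max(15, 0) = 15, max(42.33, 0) = 42.33
Node u (S = 89.66): V_u = e^(−0.035)·[0.5097·0.0000 + 0.4903·15.0000] = 7.1019
Node d (S = 54.65): V_d = e^(−0.035)·[0.5097·15.0000 + 0.4903·42.3290] = 27.4233
Node 0 (S = 70): V_0 = e^(−0.035)·[0.5097·7.1019 + 0.4903·27.4233] = 16.4790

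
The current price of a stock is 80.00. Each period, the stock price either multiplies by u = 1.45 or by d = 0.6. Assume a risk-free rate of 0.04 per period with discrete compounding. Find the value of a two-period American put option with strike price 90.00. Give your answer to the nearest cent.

24.19

Risk-neutral probability p = (1 + 0.04 − 0.6)/(1.45 − 0.6) = 0.4400/0.8500 = 0.5176
Terminal stock prices: S_uu = 168.2, S_ud = 69.6, S_dd = 28.8
Terminal payoffs (K − S): max(-78.2, 0) = 0, max(20.4, 0) = 20.4, max(61.2, 0) = 61.2
Node u (S = 116): continuation = 1/1.04·[0.5176·0.0000 + 0.4824·20.4000] = 9.4615; exercise value = 0.0000 ≤ continuation, so V_u = 9.4615
Node d (S = 48): continuation = 1/1.04·[0.5176·20.4000 + 0.4824·61.2000] = 38.5385; exercise value = 42.0000 > continuation, so V_d = 42.0000 (exercise)
Node 0 (S = 80): continuation = 1/1.04·[0.5176·9.4615 + 0.4824·42.0000] = 24.1890; exercise value = 10.0000 ≤ continuation, so V_0 = 24.1890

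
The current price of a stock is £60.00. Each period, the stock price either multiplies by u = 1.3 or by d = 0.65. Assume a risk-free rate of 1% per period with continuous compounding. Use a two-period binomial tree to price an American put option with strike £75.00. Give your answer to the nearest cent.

£21.78

Risk-neutral probability p = (e^0.01 − 0.65)/(1.3 − 0.65) = 0.3601/0.6500 = 0.5539
Terminal stock prices: S_uu = 101.4, S_ud = 50.7, S_dd = 25.35
Terminal payoffs (K − S): max(-26.4, 0) = 0, max(24.3, 0) = 24.3, max(49.65, 0) = 49.65
Node u (S = 78): continuation = e^(−0.01)·[0.5539·0.0000 + 0.4461·24.3000] = 10.7318; exercise value = 0.0000 ≤ continuation, so V_u = 10.7318
Node d (S = 39): continuation = e^(−0.01)·[0.5539·24.3000 + 0.4461·49.6500] = 35.2537; exercise value = 36.0000 > continuation, so V_d = 36.0000 (exercise)
Node 0 (S = 60): continuation = e^(−0.01)·[0.5539·10.7318 + 0.4461·36.0000] = 21.7844; exercise value = 15.0000 ≤ continuation, so V_0 = 21.7844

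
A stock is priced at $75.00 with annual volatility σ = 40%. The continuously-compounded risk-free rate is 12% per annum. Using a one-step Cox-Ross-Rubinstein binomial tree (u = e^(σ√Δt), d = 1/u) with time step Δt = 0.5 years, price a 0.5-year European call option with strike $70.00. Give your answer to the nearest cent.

CRR parameters: u = e^(σ√Δt) = e^(0.4·√0.5) = 1.3269, d = 1/u = 0.7536
Per-period rate: rΔt = 0.12·0.5 = 0.06, so R = e^0.06 = 1.0618
Risk-neutral probability p = (e^0.06 − 0.7536)/(1.3269 − 0.7536) = 0.3082/0.5733 = 0.5376
Terminal stock prices: S_u = 99.52, S_d = 56.52
Terminal payoffs (S − K): max(29.52, 0) = 29.52, max(-13.48, 0) = 0
Node 0 (S = 75): V_0 = e^(−0.06)·[0.5376·29.5172 + 0.4624·0.0000] = 14.9451

$14.95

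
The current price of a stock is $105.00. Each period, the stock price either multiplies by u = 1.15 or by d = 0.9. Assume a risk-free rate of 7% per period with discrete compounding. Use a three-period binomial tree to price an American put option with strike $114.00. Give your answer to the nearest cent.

$9.00

Risk-neutral probability p = (1 + 0.07 − 0.9)/(1.15 − 0.9) = 0.1700/0.2500 = 0.6800
Terminal stock prices: S_uuu = 159.7, S_uud = 125, S_udd = 97.81, S_ddd = 76.55
Terminal payoffs (K − S): max(-45.69, 0) = 0, max(-10.98, 0) = 0, max(16.19, 0) = 16.19, max(37.45, 0) = 37.45
Node uu (S = 138.9): continuation = 1/1.07·[0.6800·0.0000 + 0.3200·0.0000] = 0.0000; exercise value = 0.0000 ≤ continuation, so V_uu = 0.0000
Node ud (S = 108.7): continuation = 1/1.07·[0.6800·0.0000 + 0.3200·16.1925] = 4.8426; exercise value = 5.3250 > continuation, so V_ud = 5.3250 (exercise)
Node dd (S = 85.05): continuation = 1/1.07·[0.6800·16.1925 + 0.3200·37.4550] = 21.4921; exercise value = 28.9500 > continuation, so V_dd = 28.9500 (exercise)
Node u (S = 120.7): continuation = 1/1.07·[0.6800·0.0000 + 0.3200·5.3250] = 1.5925; exercise value = 0.0000 ≤ continuation, so V_u = 1.5925
Node d (S = 94.5): continuation = 1/1.07·[0.6800·5.3250 + 0.3200·28.9500] = 12.0421; exercise value = 19.5000 > continuation, so V_d = 19.5000 (exercise)
Node 0 (S = 105): continuation = 1/1.07·[0.6800·1.5925 + 0.3200·19.5000] = 6.8438; exercise value = 9.0000 > continuation, so V_0 = 9.0000 (exercise)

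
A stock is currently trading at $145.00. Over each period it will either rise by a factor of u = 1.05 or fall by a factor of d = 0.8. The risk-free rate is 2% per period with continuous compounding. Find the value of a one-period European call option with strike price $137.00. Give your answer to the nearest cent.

$13.17

Risk-neutral probability p = (e^0.02 − 0.8)/(1.05 − 0.8) = 0.2202/0.2500 = 0.8808
Terminal stock prices: S_u = 152.2, S_d = 116
Terminal payoffs (S − K): max(15.25, 0) = 15.25, max(-21, 0) = 0
Node 0 (S = 145): V_0 = e^(−0.02)·[0.8808·15.2500 + 0.1192·0.0000] = 13.1663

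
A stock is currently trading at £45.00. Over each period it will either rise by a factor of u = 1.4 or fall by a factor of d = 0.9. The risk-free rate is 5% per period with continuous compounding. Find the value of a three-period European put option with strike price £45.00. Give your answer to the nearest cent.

£3.56

Risk-neutral probability p = (e^0.05 − 0.9)/(1.4 − 0.9) = 0.1513/0.5000 = 0.3025
Terminal stock prices: S_uuu = 123.5, S_uud = 79.38, S_udd = 51.03, S_ddd = 32.81
Terminal payoffs (K − S): max(-78.48, 0) = 0, max(-34.38, 0) = 0, max(-6.03, 0) = 0, max(12.19, 0) = 12.19
Node uu (S = 88.2): V_uu = e^(−0.05)·[0.3025·0.0000 + 0.6975·0.0000] = 0.0000
Node ud (S = 56.7): V_ud = e^(−0.05)·[0.3025·0.0000 + 0.6975·0.0000] = 0.0000
Node dd (S = 36.45): V_dd = e^(−0.05)·[0.3025·0.0000 + 0.6975·12.1950] = 8.0907
Node u (S = 63): V_u = e^(−0.05)·[0.3025·0.0000 + 0.6975·0.0000] = 0.0000
Node d (S = 40.5): V_d = e^(−0.05)·[0.3025·0.0000 + 0.6975·8.0907] = 5.3677
Node 0 (S = 45): V_0 = e^(−0.05)·[0.3025·0.0000 + 0.6975·5.3677] = 3.5612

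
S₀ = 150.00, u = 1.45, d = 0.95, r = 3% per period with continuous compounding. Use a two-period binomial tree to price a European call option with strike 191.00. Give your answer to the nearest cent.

Risk-neutral probability p = (e^0.03 − 0.95)/(1.45 − 0.95) = 0.0805/0.5000 = 0.1609
Terminal stock prices: S_uu = 315.4, S_ud = 206.6, S_dd = 135.4
Terminal payoffs (S − K): max(124.4, 0) = 124.4, max(15.62, 0) = 15.62, max(-55.62, 0) = 0
Node u (S = 217.5): V_u = e^(−0.03)·[0.1609·124.3750 + 0.8391·15.6250] = 32.1449
Node d (S = 142.5): V_d = e^(−0.03)·[0.1609·15.6250 + 0.8391·0.0000] = 2.4399
Node 0 (S = 150): V_0 = e^(−0.03)·[0.1609·32.1449 + 0.8391·2.4399] = 7.0063

7.01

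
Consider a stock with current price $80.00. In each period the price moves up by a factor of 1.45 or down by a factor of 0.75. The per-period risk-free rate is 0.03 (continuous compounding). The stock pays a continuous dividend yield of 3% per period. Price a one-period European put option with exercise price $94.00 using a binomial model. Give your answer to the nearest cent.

$21.21

Per-period risk-free factor R = e^0.03 = 1.0305; dividend-adjusted growth = e^(0.03−0.03) = 1.0000.
Risk-neutral probability p = (1.0000 − 0.75)/(1.45 − 0.75) = 0.2500/0.7000 = 0.3571
Terminal stock prices: S_u = 116, S_d = 60
Terminal payoffs (K − S): max(-22, 0) = 0, max(34, 0) = 34
Node 0 (S = 80): V_0 = e^(−0.03)·[0.3571·0.0000 + 0.6429·34.0000] = 21.2112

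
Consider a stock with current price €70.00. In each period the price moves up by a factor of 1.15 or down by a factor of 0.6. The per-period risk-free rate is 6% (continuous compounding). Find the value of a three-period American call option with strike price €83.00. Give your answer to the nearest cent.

Risk-neutral probability p = (e^0.06 − 0.6)/(1.15 − 0.6) = 0.4618/0.5500 = 0.8397
Terminal stock prices: S_uuu = 106.5, S_uud = 55.54, S_udd = 28.98, S_ddd = 15.12
Terminal payoffs (S − K): max(23.46, 0) = 23.46, max(-27.46, 0) = 0, max(-54.02, 0) = 0, max(-67.88, 0) = 0
Node uu (S = 92.57): continuation = e^(−0.06)·[0.8397·23.4612 + 0.1603·0.0000] = 18.5532; exercise value = 9.5750 ≤ continuation, so V_uu = 18.5532
Node ud (S = 48.3): continuation = e^(−0.06)·[0.8397·0.0000 + 0.1603·0.0000] = 0.0000; exercise value = 0.0000 ≤ continuation, so V_ud = 0.0000
Node dd (S = 25.2): continuation = e^(−0.06)·[0.8397·0.0000 + 0.1603·0.0000] = 0.0000; exercise value = 0.0000 ≤ continuation, so V_dd = 0.0000
Node u (S = 80.5): continuation = e^(−0.06)·[0.8397·18.5532 + 0.1603·0.0000] = 14.6719; exercise value = 0.0000 ≤ continuation, so V_u = 14.6719
Node d (S = 42): continuation = e^(−0.06)·[0.8397·0.0000 + 0.1603·0.0000] = 0.0000; exercise value = 0.0000 ≤ continuation, so V_d = 0.0000
Node 0 (S = 70): continuation = e^(−0.06)·[0.8397·14.6719 + 0.1603·0.0000] = 11.6026; exercise value = 0.0000 ≤ continuation, so V_0 = 11.6026

€11.60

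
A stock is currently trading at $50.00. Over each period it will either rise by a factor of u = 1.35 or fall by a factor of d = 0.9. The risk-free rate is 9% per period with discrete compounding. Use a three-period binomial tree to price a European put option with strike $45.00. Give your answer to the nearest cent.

$1.27

Risk-neutral probability p = (1 + 0.09 − 0.9)/(1.35 − 0.9) = 0.1900/0.4500 = 0.4222
Terminal stock prices: S_uuu = 123, S_uud = 82.01, S_udd = 54.68, S_ddd = 36.45
Terminal payoffs (K − S): max(-78.02, 0) = 0, max(-37.01, 0) = 0, max(-9.675, 0) = 0, max(8.55, 0) = 8.55
Node uu (S = 91.13): V_uu = 1/1.09·[0.4222·0.0000 + 0.5778·0.0000] = 0.0000
Node ud (S = 60.75): V_ud = 1/1.09·[0.4222·0.0000 + 0.5778·0.0000] = 0.0000
Node dd (S = 40.5): V_dd = 1/1.09·[0.4222·0.0000 + 0.5778·8.5500] = 4.5321
Node u (S = 67.5): V_u = 1/1.09·[0.4222·0.0000 + 0.5778·0.0000] = 0.0000
Node d (S = 45): V_d = 1/1.09·[0.4222·0.0000 + 0.5778·4.5321] = 2.4023
Node 0 (S = 50): V_0 = 1/1.09·[0.4222·0.0000 + 0.5778·2.4023] = 1.2734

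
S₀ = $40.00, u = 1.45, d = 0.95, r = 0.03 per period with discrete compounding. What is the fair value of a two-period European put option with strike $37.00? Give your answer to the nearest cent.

Risk-neutral probability p = (1 + 0.03 − 0.95)/(1.45 − 0.95) = 0.0800/0.5000 = 0.1600
Terminal stock prices: S_uu = 84.1, S_ud = 55.1, S_dd = 36.1
Terminal payoffs (K − S): max(-47.1, 0) = 0, max(-18.1, 0) = 0, max(0.9, 0) = 0.9
Node u (S = 58): V_u = 1/1.03·[0.1600·0.0000 + 0.8400·0.0000] = 0.0000
Node d (S = 38): V_d = 1/1.03·[0.1600·0.0000 + 0.8400·0.9000] = 0.7340
Node 0 (S = 40): V_0 = 1/1.03·[0.1600·0.0000 + 0.8400·0.7340] = 0.5986

$0.60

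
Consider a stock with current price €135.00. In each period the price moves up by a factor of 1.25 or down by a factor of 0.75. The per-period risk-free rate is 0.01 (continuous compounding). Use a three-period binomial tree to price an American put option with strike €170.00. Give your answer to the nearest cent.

€44.78

Risk-neutral probability p = (e^0.01 − 0.75)/(1.25 − 0.75) = 0.2601/0.5000 = 0.5201
Terminal stock prices: S_uuu = 263.7, S_uud = 158.2, S_udd = 94.92, S_ddd = 56.95
Terminal payoffs (K − S): max(-93.67, 0) = 0, max(11.8, 0) = 11.8, max(75.08, 0) = 75.08, max(113, 0) = 113
Node uu (S = 210.9): continuation = e^(−0.01)·[0.5201·0.0000 + 0.4799·11.7969] = 5.6050; exercise value = 0.0000 ≤ continuation, so V_uu = 5.6050
Node ud (S = 126.6): continuation = e^(−0.01)·[0.5201·11.7969 + 0.4799·75.0781] = 41.7460; exercise value = 43.4375 > continuation, so V_ud = 43.4375 (exercise)
Node dd (S = 75.94): continuation = e^(−0.01)·[0.5201·75.0781 + 0.4799·113.0469] = 92.3710; exercise value = 94.0625 > continuation, so V_dd = 94.0625 (exercise)
Node u (S = 168.8): continuation = e^(−0.01)·[0.5201·5.6050 + 0.4799·43.4375] = 23.5244; exercise value = 1.2500 ≤ continuation, so V_u = 23.5244
Node d (S = 101.2): continuation = e^(−0.01)·[0.5201·43.4375 + 0.4799·94.0625] = 67.0585; exercise value = 68.7500 > continuation, so V_d = 68.7500 (exercise)
Node 0 (S = 135): continuation = e^(−0.01)·[0.5201·23.5244 + 0.4799·68.7500] = 44.7781; exercise value = 35.0000 ≤ continuation, so V_0 = 44.7781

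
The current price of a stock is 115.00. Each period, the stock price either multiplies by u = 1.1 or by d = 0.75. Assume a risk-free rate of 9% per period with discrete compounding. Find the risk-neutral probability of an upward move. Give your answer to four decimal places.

Risk-neutral probability p = (1 + 0.09 − 0.75)/(1.1 − 0.75) = 0.3400/0.3500 = 0.9714

p = 0.9714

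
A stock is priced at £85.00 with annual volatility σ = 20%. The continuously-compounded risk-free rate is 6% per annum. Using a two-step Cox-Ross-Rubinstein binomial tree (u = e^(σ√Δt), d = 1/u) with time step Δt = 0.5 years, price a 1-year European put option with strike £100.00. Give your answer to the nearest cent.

CRR parameters: u = e^(σ√Δt) = e^(0.2·√0.5) = 1.1519, d = 1/u = 0.8681
Per-period rate: rΔt = 0.06·0.5 = 0.03, so R = e^0.03 = 1.0305
Risk-neutral probability p = (e^0.03 − 0.8681)/(1.1519 − 0.8681) = 0.1623/0.2838 = 0.5720
Terminal stock prices: S_uu = 112.8, S_ud = 85, S_dd = 64.06
Terminal payoffs (K − S): max(-12.79, 0) = 0, max(15, 0) = 15, max(35.94, 0) = 35.94
Node u (S = 97.91): V_u = e^(−0.03)·[0.5720·0.0000 + 0.4280·15.0000] = 6.2300
Node d (S = 73.79): V_d = e^(−0.03)·[0.5720·15.0000 + 0.4280·35.9407] = 23.2541
Node 0 (S = 85): V_0 = e^(−0.03)·[0.5720·6.2300 + 0.4280·23.2541] = 13.1165

£13.12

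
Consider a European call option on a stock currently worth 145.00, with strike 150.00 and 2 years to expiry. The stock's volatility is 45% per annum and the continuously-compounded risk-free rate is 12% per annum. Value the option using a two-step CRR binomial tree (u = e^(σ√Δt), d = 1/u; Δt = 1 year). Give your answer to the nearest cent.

45.03

CRR parameters: u = e^(σ√Δt) = e^(0.45·√1) = 1.5683, d = 1/u = 0.6376
Per-period rate: rΔt = 0.12·1 = 0.12, so R = e^0.12 = 1.1275
Risk-neutral probability p = (e^0.12 − 0.6376)/(1.5683 − 0.6376) = 0.4899/0.9307 = 0.5264
Terminal stock prices: S_uu = 356.6, S_ud = 145, S_dd = 58.95
Terminal payoffs (S − K): max(206.6, 0) = 206.6, max(-5, 0) = 0, max(-91.05, 0) = 0
Node u (S = 227.4): V_u = e^(−0.12)·[0.5264·206.6425 + 0.4736·0.0000] = 96.4676
Node d (S = 92.46): V_d = e^(−0.12)·[0.5264·0.0000 + 0.4736·0.0000] = 0.0000
Node 0 (S = 145): V_0 = e^(−0.12)·[0.5264·96.4676 + 0.4736·0.0000] = 45.0343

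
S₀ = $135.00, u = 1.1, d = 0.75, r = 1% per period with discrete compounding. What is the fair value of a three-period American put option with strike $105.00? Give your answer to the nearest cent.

$3.93

Risk-neutral probability p = (1 + 0.01 − 0.75)/(1.1 − 0.75) = 0.2600/0.3500 = 0.7429
Terminal stock prices: S_uuu = 179.7, S_uud = 122.5, S_udd = 83.53, S_ddd = 56.95
Terminal payoffs (K − S): max(-74.69, 0) = 0, max(-17.51, 0) = 0, max(21.47, 0) = 21.47, max(48.05, 0) = 48.05
Node uu (S = 163.4): continuation = 1/1.01·[0.7429·0.0000 + 0.2571·0.0000] = 0.0000; exercise value = 0.0000 ≤ continuation, so V_uu = 0.0000
Node ud (S = 111.4): continuation = 1/1.01·[0.7429·0.0000 + 0.2571·21.4688] = 5.4659; exercise value = 0.0000 ≤ continuation, so V_ud = 5.4659
Node dd (S = 75.94): continuation = 1/1.01·[0.7429·21.4688 + 0.2571·48.0469] = 28.0229; exercise value = 29.0625 > continuation, so V_dd = 29.0625 (exercise)
Node u (S = 148.5): continuation = 1/1.01·[0.7429·0.0000 + 0.2571·5.4659] = 1.3916; exercise value = 0.0000 ≤ continuation, so V_u = 1.3916
Node d (S = 101.2): continuation = 1/1.01·[0.7429·5.4659 + 0.2571·29.0625] = 11.4194; exercise value = 3.7500 ≤ continuation, so V_d = 11.4194
Node 0 (S = 135): continuation = 1/1.01·[0.7429·1.3916 + 0.2571·11.4194] = 3.9309; exercise value = 0.0000 ≤ continuation, so V_0 = 3.9309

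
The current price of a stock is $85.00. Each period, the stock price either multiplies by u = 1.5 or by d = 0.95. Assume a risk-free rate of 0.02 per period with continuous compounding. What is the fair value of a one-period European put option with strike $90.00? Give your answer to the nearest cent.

Risk-neutral probability p = (e^0.02 − 0.95)/(1.5 − 0.95) = 0.0702/0.5500 = 0.1276
Terminal stock prices: S_u = 127.5, S_d = 80.75
Terminal payoffs (K − S): max(-37.5, 0) = 0, max(9.25, 0) = 9.25
Node 0 (S = 85): V_0 = e^(−0.02)·[0.1276·0.0000 + 0.8724·9.2500] = 7.9096

$7.91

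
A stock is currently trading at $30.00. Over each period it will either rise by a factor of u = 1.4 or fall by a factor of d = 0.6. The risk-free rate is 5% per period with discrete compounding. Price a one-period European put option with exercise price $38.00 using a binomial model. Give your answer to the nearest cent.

$8.33

Risk-neutral probability p = (1 + 0.05 − 0.6)/(1.4 − 0.6) = 0.4500/0.8000 = 0.5625
Terminal stock prices: S_u = 42, S_d = 18
Terminal payoffs (K − S): max(-4, 0) = 0, max(20, 0) = 20
Node 0 (S = 30): V_0 = 1/1.05·[0.5625·0.0000 + 0.4375·20.0000] = 8.3333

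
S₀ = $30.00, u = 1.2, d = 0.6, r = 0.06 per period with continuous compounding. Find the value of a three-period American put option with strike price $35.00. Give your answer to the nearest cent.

Risk-neutral probability p = (e^0.06 − 0.6)/(1.2 − 0.6) = 0.4618/0.6000 = 0.7697
Terminal stock prices: S_uuu = 51.84, S_uud = 25.92, S_udd = 12.96, S_ddd = 6.48
Terminal payoffs (K − S): max(-16.84, 0) = 0, max(9.08, 0) = 9.08, max(22.04, 0) = 22.04, max(28.52, 0) = 28.52
Node uu (S = 43.2): continuation = e^(−0.06)·[0.7697·0.0000 + 0.2303·9.0800] = 1.9691; exercise value = 0.0000 ≤ continuation, so V_uu = 1.9691
Node ud (S = 21.6): continuation = e^(−0.06)·[0.7697·9.0800 + 0.2303·22.0400] = 11.3618; exercise value = 13.4000 > continuation, so V_ud = 13.4000 (exercise)
Node dd (S = 10.8): continuation = e^(−0.06)·[0.7697·22.0400 + 0.2303·28.5200] = 22.1618; exercise value = 24.2000 > continuation, so V_dd = 24.2000 (exercise)
Node u (S = 36): continuation = e^(−0.06)·[0.7697·1.9691 + 0.2303·13.4000] = 4.3334; exercise value = 0.0000 ≤ continuation, so V_u = 4.3334
Node d (S = 18): continuation = e^(−0.06)·[0.7697·13.4000 + 0.2303·24.2000] = 14.9618; exercise value = 17.0000 > continuation, so V_d = 17.0000 (exercise)
Node 0 (S = 30): continuation = e^(−0.06)·[0.7697·4.3334 + 0.2303·17.0000] = 6.8279; exercise value = 5.0000 ≤ continuation, so V_0 = 6.8279

$6.83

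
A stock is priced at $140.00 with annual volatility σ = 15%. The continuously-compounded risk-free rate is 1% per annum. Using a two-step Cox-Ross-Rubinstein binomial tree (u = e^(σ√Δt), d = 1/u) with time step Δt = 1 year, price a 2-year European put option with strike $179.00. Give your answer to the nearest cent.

CRR parameters: u = e^(σ√Δt) = e^(0.15·√1) = 1.1618, d = 1/u = 0.8607
Per-period rate: rΔt = 0.01·1 = 0.01, so R = e^0.01 = 1.0101
Risk-neutral probability p = (e^0.01 − 0.8607)/(1.1618 − 0.8607) = 0.1493/0.3011 = 0.4959
Terminal stock prices: S_uu = 189, S_ud = 140, S_dd = 103.7
Terminal payoffs (K − S): max(-9.98, 0) = 0, max(39, 0) = 39, max(75.29, 0) = 75.29
Node u (S = 162.7): V_u = e^(−0.01)·[0.4959·0.0000 + 0.5041·39.0000] = 19.4625
Node d (S = 120.5): V_d = e^(−0.01)·[0.4959·39.0000 + 0.5041·75.2854] = 56.7198
Node 0 (S = 140): V_0 = e^(−0.01)·[0.4959·19.4625 + 0.5041·56.7198] = 37.8617

$37.86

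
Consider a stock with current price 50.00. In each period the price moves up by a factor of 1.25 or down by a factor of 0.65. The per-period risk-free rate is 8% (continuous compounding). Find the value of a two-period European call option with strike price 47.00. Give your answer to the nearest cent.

Risk-neutral probability p = (e^0.08 − 0.65)/(1.25 − 0.65) = 0.4333/0.6000 = 0.7221
Terminal stock prices: S_uu = 78.12, S_ud = 40.62, S_dd = 21.13
Terminal payoffs (S − K): max(31.12, 0) = 31.12, max(-6.375, 0) = 0, max(-25.87, 0) = 0
Node u (S = 62.5): V_u = e^(−0.08)·[0.7221·31.1250 + 0.2779·0.0000] = 20.7487
Node d (S = 32.5): V_d = e^(−0.08)·[0.7221·0.0000 + 0.2779·0.0000] = 0.0000
Node 0 (S = 50): V_0 = e^(−0.08)·[0.7221·20.7487 + 0.2779·0.0000] = 13.8316

13.83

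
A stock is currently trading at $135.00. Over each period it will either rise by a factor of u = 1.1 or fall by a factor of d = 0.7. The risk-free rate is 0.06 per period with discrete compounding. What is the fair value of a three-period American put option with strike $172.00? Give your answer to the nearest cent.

$37.00

Risk-neutral probability p = (1 + 0.06 − 0.7)/(1.1 − 0.7) = 0.3600/0.4000 = 0.9000
Terminal stock prices: S_uuu = 179.7, S_uud = 114.3, S_udd = 72.76, S_ddd = 46.3
Terminal payoffs (K − S): max(-7.685, 0) = 0, max(57.65, 0) = 57.65, max(99.24, 0) = 99.24, max(125.7, 0) = 125.7
Node uu (S = 163.4): continuation = 1/1.06·[0.9000·0.0000 + 0.1000·57.6550] = 5.4392; exercise value = 8.6500 > continuation, so V_uu = 8.6500 (exercise)
Node ud (S = 103.9): continuation = 1/1.06·[0.9000·57.6550 + 0.1000·99.2350] = 58.3142; exercise value = 68.0500 > continuation, so V_ud = 68.0500 (exercise)
Node dd (S = 66.15): continuation = 1/1.06·[0.9000·99.2350 + 0.1000·125.6950] = 96.1142; exercise value = 105.8500 > continuation, so V_dd = 105.8500 (exercise)
Node u (S = 148.5): continuation = 1/1.06·[0.9000·8.6500 + 0.1000·68.0500] = 13.7642; exercise value = 23.5000 > continuation, so V_u = 23.5000 (exercise)
Node d (S = 94.5): continuation = 1/1.06·[0.9000·68.0500 + 0.1000·105.8500] = 67.7642; exercise value = 77.5000 > continuation, so V_d = 77.5000 (exercise)
Node 0 (S = 135): continuation = 1/1.06·[0.9000·23.5000 + 0.1000·77.5000] = 27.2642; exercise value = 37.0000 > continuation, so V_0 = 37.0000 (exercise)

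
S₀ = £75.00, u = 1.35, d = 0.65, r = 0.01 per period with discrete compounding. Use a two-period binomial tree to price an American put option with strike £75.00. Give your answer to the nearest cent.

£14.87

Risk-neutral probability p = (1 + 0.01 − 0.65)/(1.35 − 0.65) = 0.3600/0.7000 = 0.5143
Terminal stock prices: S_uu = 136.7, S_ud = 65.81, S_dd = 31.69
Terminal payoffs (K − S): max(-61.69, 0) = 0, max(9.188, 0) = 9.188, max(43.31, 0) = 43.31
Node u (S = 101.2): continuation = 1/1.01·[0.5143·0.0000 + 0.4857·9.1875] = 4.4183; exercise value = 0.0000 ≤ continuation, so V_u = 4.4183
Node d (S = 48.75): continuation = 1/1.01·[0.5143·9.1875 + 0.4857·43.3125] = 25.5074; exercise value = 26.2500 > continuation, so V_d = 26.2500 (exercise)
Node 0 (S = 75): continuation = 1/1.01·[0.5143·4.4183 + 0.4857·26.2500] = 14.8735; exercise value = 0.0000 ≤ continuation, so V_0 = 14.8735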